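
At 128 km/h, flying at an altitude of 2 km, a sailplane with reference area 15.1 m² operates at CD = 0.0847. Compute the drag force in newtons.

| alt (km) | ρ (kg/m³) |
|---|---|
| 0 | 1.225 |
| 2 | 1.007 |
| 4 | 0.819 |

D = 814 N

At 2 km, from the table: ρ = 1.007 kg/m³.
Convert speed: v = 128 km/h ÷ 3.6 = 35.56 m/s.
D = ½ρv²S·CD = ½ × 1.007 × 35.56² × 15.1 × 0.0847 = 814 N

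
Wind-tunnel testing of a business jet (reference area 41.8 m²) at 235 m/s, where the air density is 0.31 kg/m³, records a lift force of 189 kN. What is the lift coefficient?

CL = 0.528

From L = ½ρv²S·CL, rearranging gives CL = 2L/(ρv²S).
CL = 2 × 1.89×10^5 / (0.31 × 235² × 41.8) = 0.528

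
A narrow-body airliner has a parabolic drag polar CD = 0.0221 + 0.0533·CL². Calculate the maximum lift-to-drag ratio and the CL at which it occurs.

(L/D)max = 14.6, at CL = 0.644

For CD = CD0 + K·CL², (L/D)max occurs at CL* = √(CD0/K) and equals 1/(2√(K·CD0)).
(L/D)max = 1/(2√(0.0533 × 0.0221)) = 1/(2 × 0.03432) = 14.6
CL* = √(0.0221/0.0533) = 0.644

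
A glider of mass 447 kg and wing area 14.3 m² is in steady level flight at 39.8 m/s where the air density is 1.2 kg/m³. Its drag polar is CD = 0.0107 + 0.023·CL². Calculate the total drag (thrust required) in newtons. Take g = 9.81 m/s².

D = 178 N

In steady level flight, lift balances weight: W = mg = 447 × 9.81 = 4385.1 N.
Dynamic pressure q = 0.5 × 1.2 × 39.8² = 950.4 Pa.
CL = 2W/(ρv²S) = 2×4385.1/(1.2×39.8²×14.3) = 0.3226.
CD = 0.0107 + 0.023 × 0.3226² = 0.01309.
D = q·S·CD = 950.4 × 14.3 × 0.01309 = 178 N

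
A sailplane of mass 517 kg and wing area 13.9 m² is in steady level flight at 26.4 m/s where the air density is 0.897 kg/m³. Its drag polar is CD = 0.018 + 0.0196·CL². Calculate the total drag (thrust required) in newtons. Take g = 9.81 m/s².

D = 194 N

In steady level flight, lift balances weight: W = mg = 517 × 9.81 = 5071.8 N.
Dynamic pressure q = 0.5 × 0.897 × 26.4² = 312.6 Pa.
Required CL = L/(qS) = 5071.8/(312.6·13.9) = 1.167.
CD = 0.018 + 0.0196 × 1.167² = 0.04471.
D = q·S·CD = 312.6 × 13.9 × 0.04471 = 194.2 N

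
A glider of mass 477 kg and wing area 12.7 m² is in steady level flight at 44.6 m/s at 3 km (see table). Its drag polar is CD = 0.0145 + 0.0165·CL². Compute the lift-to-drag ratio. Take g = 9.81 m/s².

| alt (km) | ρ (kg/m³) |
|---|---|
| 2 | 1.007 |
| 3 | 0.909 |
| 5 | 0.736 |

L/D = 23.6

At 3 km, from the table: ρ = 0.909 kg/m³.
Level flight ⇒ L = W = m·g = 477 × 9.81 = 4679.4 N.
q = ½ρv² = ½ × 0.909 × 44.6² = 904.1 Pa.
CL = 2W/(ρv²S) = 2×4679.4/(0.909×44.6²×12.7) = 0.4075.
CD = 0.0145 + 0.0165 × 0.4075² = 0.01724.
L/D = CL/CD = 0.4075 / 0.01724 = 23.6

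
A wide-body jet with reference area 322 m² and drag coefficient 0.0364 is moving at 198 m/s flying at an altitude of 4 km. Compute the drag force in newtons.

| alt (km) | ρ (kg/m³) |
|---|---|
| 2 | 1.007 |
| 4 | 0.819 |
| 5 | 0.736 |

At 4 km, from the table: ρ = 0.819 kg/m³.
Dynamic pressure q = ½ρv² = ½ × 0.819 × 198² = 16050 Pa.
D = q·S·CD = 16050 × 322 × 0.0364 = 1.88×10^5 N ≈ 188 kN

D = 1.88×10^5 N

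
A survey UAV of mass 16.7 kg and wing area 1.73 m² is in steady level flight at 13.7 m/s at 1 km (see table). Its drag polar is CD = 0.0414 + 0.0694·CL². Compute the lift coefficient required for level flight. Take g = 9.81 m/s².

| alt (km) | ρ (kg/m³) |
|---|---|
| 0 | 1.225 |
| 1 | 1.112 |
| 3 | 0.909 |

CL = 0.907

At 1 km, from the table: ρ = 1.112 kg/m³.
Level flight ⇒ L = W = m·g = 16.7 × 9.81 = 163.83 N.
q = ½ρv² = ½ × 1.112 × 13.7² = 104.4 Pa.
CL = 2W/(ρv²S) = 2×163.83/(1.112×13.7²×1.73) = 0.9075.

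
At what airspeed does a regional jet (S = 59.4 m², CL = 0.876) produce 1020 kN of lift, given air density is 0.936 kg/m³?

L = ½ρv²S·CL ⇒ v = √(2L/(ρ·S·CL))
v = √(2 × 1.02×10^6 / (0.936 × 59.4 × 0.876)) = √41890 = 205 m/s

v = 205 m/s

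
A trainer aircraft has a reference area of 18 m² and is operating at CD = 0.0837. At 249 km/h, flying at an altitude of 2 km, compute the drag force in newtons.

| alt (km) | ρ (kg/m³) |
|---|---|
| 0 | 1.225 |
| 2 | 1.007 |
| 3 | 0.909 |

D = 3630 N

At 2 km, from the table: ρ = 1.007 kg/m³.
Convert speed: v = 249 km/h ÷ 3.6 = 69.17 m/s.
Dynamic pressure q = ½ρv² = ½ × 1.007 × 69.17² = 2409 Pa.
D = q·S·CD = 2409 × 18 × 0.0837 = 3630 N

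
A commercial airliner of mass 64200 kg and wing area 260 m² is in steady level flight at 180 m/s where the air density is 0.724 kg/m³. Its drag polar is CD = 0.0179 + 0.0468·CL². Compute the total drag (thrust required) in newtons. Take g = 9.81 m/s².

D = 60700 N

Level flight ⇒ L = W = m·g = 64200 × 9.81 = 6.298×10^5 N.
Dynamic pressure q = 0.5 × 0.724 × 180² = 11730 Pa.
CL = W/(q·S) = 6.298×10^5 / (11730 × 260) = 0.2065.
CD = 0.0179 + 0.0468 × 0.2065² = 0.0199.
D = q·S·CD = 11730 × 260 × 0.0199 = 60670 N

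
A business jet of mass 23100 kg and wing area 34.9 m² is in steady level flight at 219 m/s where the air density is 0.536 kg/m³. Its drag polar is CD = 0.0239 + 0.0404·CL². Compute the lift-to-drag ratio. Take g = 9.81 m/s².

Weight W = mg = 23100 × 9.81 = 2.2661×10^5 N; in level flight L = W.
Dynamic pressure q = 0.5 × 0.536 × 219² = 12850 Pa.
CL = W/(q·S) = 2.2661×10^5 / (12850 × 34.9) = 0.5052.
CD = 0.0239 + 0.0404 × 0.5052² = 0.03421.
L/D = CL/CD = 0.5052 / 0.03421 = 14.8

L/D = 14.8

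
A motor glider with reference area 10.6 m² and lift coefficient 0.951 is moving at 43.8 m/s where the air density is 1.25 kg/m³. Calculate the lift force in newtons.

L = 12100 N

Dynamic pressure q = ½ρv² = ½ × 1.25 × 43.8² = 1199 Pa.
L = q·S·CL = 1199 × 10.6 × 0.951 = 12100 N ≈ 12.1 kN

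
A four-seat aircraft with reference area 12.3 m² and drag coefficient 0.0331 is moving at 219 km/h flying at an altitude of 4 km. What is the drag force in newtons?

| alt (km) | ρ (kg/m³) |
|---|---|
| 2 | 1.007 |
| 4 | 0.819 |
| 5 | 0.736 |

At 4 km, from the table: ρ = 0.819 kg/m³.
Convert speed: v = 219 km/h ÷ 3.6 = 60.83 m/s.
Dynamic pressure q = ½ρv² = ½ × 0.819 × 60.83² = 1515 Pa.
D = q·S·CD = 1515 × 12.3 × 0.0331 = 617 N

D = 617 N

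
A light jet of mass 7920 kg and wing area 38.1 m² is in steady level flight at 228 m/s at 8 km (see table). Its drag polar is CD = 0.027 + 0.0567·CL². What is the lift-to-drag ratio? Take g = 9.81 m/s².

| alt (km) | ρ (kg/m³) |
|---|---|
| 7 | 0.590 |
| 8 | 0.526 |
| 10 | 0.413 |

At 8 km, from the table: ρ = 0.526 kg/m³.
Level flight ⇒ L = W = m·g = 7920 × 9.81 = 77695 N.
Dynamic pressure q = 0.5 × 0.526 × 228² = 13670 Pa.
CL = 2W/(ρv²S) = 2×77695/(0.526×228²×38.1) = 0.1492.
CD = 0.027 + 0.0567 × 0.1492² = 0.02826.
L/D = CL/CD = 0.1492 / 0.02826 = 5.28

L/D = 5.28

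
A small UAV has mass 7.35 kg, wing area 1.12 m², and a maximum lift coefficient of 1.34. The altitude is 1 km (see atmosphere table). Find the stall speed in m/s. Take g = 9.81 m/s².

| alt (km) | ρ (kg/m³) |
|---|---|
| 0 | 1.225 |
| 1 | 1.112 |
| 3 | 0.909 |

At 1 km, from the table: ρ = 1.112 kg/m³.
At stall, lift equals weight: L = W = m·g = 7.35 × 9.81 = 72.1 N.
From L = ½ρV²S·CL,max = W: V_stall = √(2W/(ρSCL,max)) = √(2·72.1/(1.112·1.12·1.34))
V_stall = √86.41 = 9.3 m/s

V_stall = 9.3 m/s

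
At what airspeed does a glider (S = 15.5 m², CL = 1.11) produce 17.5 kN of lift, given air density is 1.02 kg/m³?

L = ½ρv²S·CL ⇒ v = √(2L/(ρ·S·CL))
v = √(2 × 17500 / (1.02 × 15.5 × 1.11)) = √1994 = 44.7 m/s

v = 44.7 m/s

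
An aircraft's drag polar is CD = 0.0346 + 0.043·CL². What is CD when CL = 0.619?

CD = 0.0511

CD = 0.0346 + 0.043 × 0.619² = 0.0346 + 0.01648 = 0.0511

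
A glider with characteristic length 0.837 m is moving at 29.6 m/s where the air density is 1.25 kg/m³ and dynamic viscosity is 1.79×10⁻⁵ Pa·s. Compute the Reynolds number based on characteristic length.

Re = 1.73×10^6

Re = ρ·v·c/μ = 1.25 × 29.6 × 0.837 / (1.79×10⁻⁵) = 1.73×10^6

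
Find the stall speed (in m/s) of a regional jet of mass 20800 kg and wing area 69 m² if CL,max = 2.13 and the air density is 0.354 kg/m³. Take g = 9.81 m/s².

Weight W = mg = 20800 × 9.81 = 2.04×10^5 N.
V_stall = √(2W/(ρ·S·CL,max)) = √(2 × 2.04×10^5 / (0.354 × 69 × 2.13))
V_stall = √7844 = 88.6 m/s

V_stall = 88.6 m/s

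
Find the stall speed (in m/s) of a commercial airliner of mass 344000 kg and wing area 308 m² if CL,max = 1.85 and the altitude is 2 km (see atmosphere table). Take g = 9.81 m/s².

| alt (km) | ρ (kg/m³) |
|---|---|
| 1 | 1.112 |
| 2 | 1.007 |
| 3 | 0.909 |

V_stall = 108 m/s

At 2 km, from the table: ρ = 1.007 kg/m³.
Weight W = mg = 344000 × 9.81 = 3.375×10^6 N.
From L = ½ρV²S·CL,max = W: V_stall = √(2W/(ρSCL,max)) = √(2·3.375×10^6/(1.007·308·1.85))
V_stall = √11760 = 108 m/s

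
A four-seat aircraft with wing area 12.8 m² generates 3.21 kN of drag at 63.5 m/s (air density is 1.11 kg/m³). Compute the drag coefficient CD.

From D = ½ρv²S·CD, rearranging gives CD = 2D/(ρv²S).
CD = 2 × 3210 / (1.11 × 63.5² × 12.8) = 0.112

CD = 0.112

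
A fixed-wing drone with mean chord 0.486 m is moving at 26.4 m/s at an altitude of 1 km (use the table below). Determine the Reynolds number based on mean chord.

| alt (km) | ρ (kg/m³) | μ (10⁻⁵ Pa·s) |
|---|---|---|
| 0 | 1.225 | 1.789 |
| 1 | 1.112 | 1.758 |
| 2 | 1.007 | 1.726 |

At 1 km, from the table: ρ = 1.112 kg/m³, μ = 1.758×10⁻⁵ Pa·s.
Re = ρ·v·c/μ = 1.112 × 26.4 × 0.486 / (1.758×10⁻⁵) = 8.12×10^5

Re = 8.12×10^5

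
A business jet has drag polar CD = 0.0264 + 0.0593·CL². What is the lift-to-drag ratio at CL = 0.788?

L/D = 12.5

CD = 0.0264 + 0.0593 × 0.788² = 0.06322
L/D = CL/CD = 0.788 / 0.06322 = 12.5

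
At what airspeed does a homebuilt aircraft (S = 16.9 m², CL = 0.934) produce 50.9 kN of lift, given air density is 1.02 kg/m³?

L = ½ρv²S·CL ⇒ v = √(2L/(ρ·S·CL))
v = √(2 × 50900 / (1.02 × 16.9 × 0.934)) = √6323 = 79.5 m/s

v = 79.5 m/s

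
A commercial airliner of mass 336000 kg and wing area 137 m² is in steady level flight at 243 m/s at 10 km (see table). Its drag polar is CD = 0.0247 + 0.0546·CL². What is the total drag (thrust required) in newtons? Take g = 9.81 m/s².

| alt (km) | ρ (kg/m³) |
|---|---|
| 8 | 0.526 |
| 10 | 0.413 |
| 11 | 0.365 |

At 10 km, from the table: ρ = 0.413 kg/m³.
Weight W = mg = 336000 × 9.81 = 3.2962×10^6 N; in level flight L = W.
Dynamic pressure q = 0.5 × 0.413 × 243² = 12190 Pa.
CL = 2W/(ρv²S) = 2×3.2962×10^6/(0.413×243²×137) = 1.973.
CD = 0.0247 + 0.0546 × 1.973² = 0.2373.
D = q·S·CD = 12190 × 137 × 0.2373 = 3.964×10^5 N

D = 3.96×10^5 N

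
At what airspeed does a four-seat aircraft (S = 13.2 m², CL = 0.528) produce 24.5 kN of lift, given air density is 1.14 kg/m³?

L = ½ρv²S·CL ⇒ v = √(2L/(ρ·S·CL))
v = √(2 × 24500 / (1.14 × 13.2 × 0.528)) = √6167 = 78.5 m/s

v = 78.5 m/s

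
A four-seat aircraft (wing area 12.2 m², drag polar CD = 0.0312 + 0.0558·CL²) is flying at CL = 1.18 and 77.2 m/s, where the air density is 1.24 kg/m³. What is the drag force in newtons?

D = 4910 N

CD = 0.0312 + 0.0558 × 1.18² = 0.1089
D = ½ρv²S·CD = ½ × 1.24 × 77.2² × 12.2 × 0.1089 = 4910 N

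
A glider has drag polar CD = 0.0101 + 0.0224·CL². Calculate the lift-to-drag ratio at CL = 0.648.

CD = 0.0101 + 0.0224 × 0.648² = 0.01951
L/D = CL/CD = 0.648 / 0.01951 = 33.2

L/D = 33.2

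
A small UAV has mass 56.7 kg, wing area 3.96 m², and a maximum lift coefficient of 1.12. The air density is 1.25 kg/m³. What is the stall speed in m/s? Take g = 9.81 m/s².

V_stall = 14.2 m/s

At stall, lift equals weight: L = W = m·g = 56.7 × 9.81 = 556.2 N.
From L = ½ρV²S·CL,max = W: V_stall = √(2W/(ρSCL,max)) = √(2·556.2/(1.25·3.96·1.12))
V_stall = √200.7 = 14.2 m/s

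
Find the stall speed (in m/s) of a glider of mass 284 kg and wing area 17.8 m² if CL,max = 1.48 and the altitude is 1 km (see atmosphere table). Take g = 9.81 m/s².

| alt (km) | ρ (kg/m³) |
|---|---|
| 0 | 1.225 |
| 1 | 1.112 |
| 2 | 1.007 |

At 1 km, from the table: ρ = 1.112 kg/m³.
Stall occurs when L = W at CL,max. W = mg = 284 × 9.81 = 2786 N.
V_stall = √(2W/(ρ·S·CL,max)) = √(2 × 2786 / (1.112 × 17.8 × 1.48))
V_stall = √190.2 = 13.8 m/s

V_stall = 13.8 m/s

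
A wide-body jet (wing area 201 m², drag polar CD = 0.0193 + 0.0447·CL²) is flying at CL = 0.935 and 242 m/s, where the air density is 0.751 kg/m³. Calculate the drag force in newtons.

D = 2.58×10^5 N

CD = 0.0193 + 0.0447 × 0.935² = 0.05838
D = ½ρv²S·CD = ½ × 0.751 × 242² × 201 × 0.05838 = 2.58×10^5 N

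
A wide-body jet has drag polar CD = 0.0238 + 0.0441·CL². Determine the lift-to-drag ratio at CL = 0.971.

L/D = 14.9

CD = 0.0238 + 0.0441 × 0.971² = 0.06538
L/D = CL/CD = 0.971 / 0.06538 = 14.9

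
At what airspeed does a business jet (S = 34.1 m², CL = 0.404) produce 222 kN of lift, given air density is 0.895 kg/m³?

L = ½ρv²S·CL ⇒ v = √(2L/(ρ·S·CL))
v = √(2 × 2.22×10^5 / (0.895 × 34.1 × 0.404)) = √36010 = 190 m/s

v = 190 m/s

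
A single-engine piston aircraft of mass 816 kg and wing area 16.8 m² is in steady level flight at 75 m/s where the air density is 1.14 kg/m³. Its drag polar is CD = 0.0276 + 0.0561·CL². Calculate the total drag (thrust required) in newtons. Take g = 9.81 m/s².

Weight W = mg = 816 × 9.81 = 8005 N; in level flight L = W.
Dynamic pressure q = 0.5 × 1.14 × 75² = 3206 Pa.
CL = 2W/(ρv²S) = 2×8005/(1.14×75²×16.8) = 0.1486.
CD = 0.0276 + 0.0561 × 0.1486² = 0.02884.
D = q·S·CD = 3206 × 16.8 × 0.02884 = 1553 N

D = 1550 N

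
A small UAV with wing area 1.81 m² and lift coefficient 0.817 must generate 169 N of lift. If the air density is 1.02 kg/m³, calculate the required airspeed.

v = 15 m/s

L = ½ρv²S·CL ⇒ v = √(2L/(ρ·S·CL))
v = √(2 × 169 / (1.02 × 1.81 × 0.817)) = √224.1 = 15 m/s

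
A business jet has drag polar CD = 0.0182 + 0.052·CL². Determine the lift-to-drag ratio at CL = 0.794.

L/D = 15.6

CD = 0.0182 + 0.052 × 0.794² = 0.05098
L/D = CL/CD = 0.794 / 0.05098 = 15.6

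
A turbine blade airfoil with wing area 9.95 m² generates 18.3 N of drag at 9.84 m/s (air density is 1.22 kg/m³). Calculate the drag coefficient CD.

From D = ½ρv²S·CD, rearranging gives CD = 2D/(ρv²S).
CD = 2 × 18.3 / (1.22 × 9.84² × 9.95) = 0.0311

CD = 0.0311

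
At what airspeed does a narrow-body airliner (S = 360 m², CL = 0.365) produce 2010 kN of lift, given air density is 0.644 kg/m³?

v = 218 m/s

L = ½ρv²S·CL ⇒ v = √(2L/(ρ·S·CL))
v = √(2 × 2.01×10^6 / (0.644 × 360 × 0.365)) = √47510 = 218 m/s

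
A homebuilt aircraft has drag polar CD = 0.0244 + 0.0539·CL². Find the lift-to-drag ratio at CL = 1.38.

L/D = 10.9

CD = 0.0244 + 0.0539 × 1.38² = 0.127
L/D = CL/CD = 1.38 / 0.127 = 10.9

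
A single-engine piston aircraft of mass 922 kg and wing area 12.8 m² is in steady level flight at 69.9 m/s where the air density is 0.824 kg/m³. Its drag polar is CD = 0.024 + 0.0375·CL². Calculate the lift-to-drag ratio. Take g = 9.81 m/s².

L/D = 12.3

Level flight ⇒ L = W = m·g = 922 × 9.81 = 9044.8 N.
Dynamic pressure q = 0.5 × 0.824 × 69.9² = 2013 Pa.
Required CL = L/(qS) = 9044.8/(2013·12.8) = 0.351.
CD = 0.024 + 0.0375 × 0.351² = 0.02862.
L/D = CL/CD = 0.351 / 0.02862 = 12.3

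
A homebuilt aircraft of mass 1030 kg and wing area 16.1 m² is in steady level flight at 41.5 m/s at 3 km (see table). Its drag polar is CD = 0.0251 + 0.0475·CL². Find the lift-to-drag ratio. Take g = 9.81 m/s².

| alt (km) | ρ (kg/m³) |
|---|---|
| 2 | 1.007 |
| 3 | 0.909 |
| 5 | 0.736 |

At 3 km, from the table: ρ = 0.909 kg/m³.
Weight W = mg = 1030 × 9.81 = 10104 N; in level flight L = W.
Dynamic pressure q = 0.5 × 0.909 × 41.5² = 782.8 Pa.
CL = 2W/(ρv²S) = 2×10104/(0.909×41.5²×16.1) = 0.8018.
CD = 0.0251 + 0.0475 × 0.8018² = 0.05563.
L/D = CL/CD = 0.8018 / 0.05563 = 14.4

L/D = 14.4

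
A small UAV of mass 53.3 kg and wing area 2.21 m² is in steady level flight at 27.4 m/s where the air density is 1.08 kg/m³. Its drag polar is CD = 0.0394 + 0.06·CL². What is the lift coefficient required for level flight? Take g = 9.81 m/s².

Weight W = mg = 53.3 × 9.81 = 522.87 N; in level flight L = W.
Dynamic pressure q = 0.5 × 1.08 × 27.4² = 405.4 Pa.
CL = 2W/(ρv²S) = 2×522.87/(1.08×27.4²×2.21) = 0.5836.

CL = 0.584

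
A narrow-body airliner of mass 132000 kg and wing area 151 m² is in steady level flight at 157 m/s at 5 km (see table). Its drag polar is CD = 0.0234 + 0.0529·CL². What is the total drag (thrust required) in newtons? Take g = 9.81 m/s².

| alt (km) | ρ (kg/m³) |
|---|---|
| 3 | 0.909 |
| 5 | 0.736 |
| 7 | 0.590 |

At 5 km, from the table: ρ = 0.736 kg/m³.
Weight W = mg = 132000 × 9.81 = 1.2949×10^6 N; in level flight L = W.
q = ½ρv² = ½ × 0.736 × 157² = 9071 Pa.
Required CL = L/(qS) = 1.2949×10^6/(9071·151) = 0.9454.
CD = 0.0234 + 0.0529 × 0.9454² = 0.07068.
D = q·S·CD = 9071 × 151 × 0.07068 = 96810 N

D = 96800 N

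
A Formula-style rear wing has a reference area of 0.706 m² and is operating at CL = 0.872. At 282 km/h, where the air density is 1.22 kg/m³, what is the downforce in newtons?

L = 2300 N

Convert speed: v = 282 km/h ÷ 3.6 = 78.33 m/s.
L = ½ρv²S·CL = ½ × 1.22 × 78.33² × 0.706 × 0.872 = 2300 N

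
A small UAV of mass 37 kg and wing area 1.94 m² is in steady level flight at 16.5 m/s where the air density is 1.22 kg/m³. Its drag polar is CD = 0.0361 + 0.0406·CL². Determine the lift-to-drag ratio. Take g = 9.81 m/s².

L/D = 12.9

In steady level flight, lift balances weight: W = mg = 37 × 9.81 = 362.97 N.
Dynamic pressure q = 0.5 × 1.22 × 16.5² = 166.1 Pa.
Required CL = L/(qS) = 362.97/(166.1·1.94) = 1.127.
CD = 0.0361 + 0.0406 × 1.127² = 0.08763.
L/D = CL/CD = 1.127 / 0.08763 = 12.9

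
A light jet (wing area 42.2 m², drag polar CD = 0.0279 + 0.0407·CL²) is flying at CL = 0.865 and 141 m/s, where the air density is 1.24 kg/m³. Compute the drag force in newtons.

CD = 0.0279 + 0.0407 × 0.865² = 0.05835
D = ½ρv²S·CD = ½ × 1.24 × 141² × 42.2 × 0.05835 = 30400 N

D = 30400 N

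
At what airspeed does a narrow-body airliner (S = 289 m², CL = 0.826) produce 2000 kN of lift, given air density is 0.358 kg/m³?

L = ½ρv²S·CL ⇒ v = √(2L/(ρ·S·CL))
v = √(2 × 2×10^6 / (0.358 × 289 × 0.826)) = √46810 = 216 m/s

v = 216 m/s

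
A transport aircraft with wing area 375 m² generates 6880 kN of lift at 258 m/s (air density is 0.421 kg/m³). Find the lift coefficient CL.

From L = ½ρv²S·CL, rearranging gives CL = 2L/(ρv²S).
CL = 2 × 6.88×10^6 / (0.421 × 258² × 375) = 1.31

CL = 1.31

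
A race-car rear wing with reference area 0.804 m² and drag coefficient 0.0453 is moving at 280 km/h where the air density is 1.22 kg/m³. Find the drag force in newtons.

D = 134 N

Convert speed: v = 280 km/h ÷ 3.6 = 77.78 m/s.
D = ½ρv²S·CD = ½ × 1.22 × 77.78² × 0.804 × 0.0453 = 134 N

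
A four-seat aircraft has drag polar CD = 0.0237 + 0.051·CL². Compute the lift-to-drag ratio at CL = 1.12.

L/D = 12.8

CD = 0.0237 + 0.051 × 1.12² = 0.08767
L/D = CL/CD = 1.12 / 0.08767 = 12.8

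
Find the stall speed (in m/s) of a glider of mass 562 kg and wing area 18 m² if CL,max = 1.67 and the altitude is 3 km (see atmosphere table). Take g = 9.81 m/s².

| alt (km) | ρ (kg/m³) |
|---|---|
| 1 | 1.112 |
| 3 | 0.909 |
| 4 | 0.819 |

At 3 km, from the table: ρ = 0.909 kg/m³.
Stall occurs when L = W at CL,max. W = mg = 562 × 9.81 = 5513 N.
From L = ½ρV²S·CL,max = W: V_stall = √(2W/(ρSCL,max)) = √(2·5513/(0.909·18·1.67))
V_stall = √403.5 = 20.1 m/s

V_stall = 20.1 m/s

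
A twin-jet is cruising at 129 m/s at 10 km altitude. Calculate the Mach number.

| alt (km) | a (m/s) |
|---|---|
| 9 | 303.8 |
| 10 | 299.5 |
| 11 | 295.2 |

M = 0.431

At 10 km, from the table: a = 299.5 m/s.
M = v/a = 129 / 299.5 = 0.431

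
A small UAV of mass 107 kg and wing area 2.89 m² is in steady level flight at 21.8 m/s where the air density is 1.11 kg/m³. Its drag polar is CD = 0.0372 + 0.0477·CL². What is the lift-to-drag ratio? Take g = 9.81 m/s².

Level flight ⇒ L = W = m·g = 107 × 9.81 = 1049.7 N.
Dynamic pressure q = 0.5 × 1.11 × 21.8² = 263.8 Pa.
CL = 2W/(ρv²S) = 2×1049.7/(1.11×21.8²×2.89) = 1.377.
CD = 0.0372 + 0.0477 × 1.377² = 0.1277.
L/D = CL/CD = 1.377 / 0.1277 = 10.8

L/D = 10.8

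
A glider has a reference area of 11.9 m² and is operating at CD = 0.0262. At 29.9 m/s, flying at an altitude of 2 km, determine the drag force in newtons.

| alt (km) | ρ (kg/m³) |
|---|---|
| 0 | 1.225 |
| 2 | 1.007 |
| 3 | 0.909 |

D = 140 N

At 2 km, from the table: ρ = 1.007 kg/m³.
D = ½ρv²S·CD = ½ × 1.007 × 29.9² × 11.9 × 0.0262 = 140 N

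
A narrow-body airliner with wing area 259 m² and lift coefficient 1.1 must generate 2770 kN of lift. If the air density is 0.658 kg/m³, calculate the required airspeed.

v = 172 m/s

L = ½ρv²S·CL ⇒ v = √(2L/(ρ·S·CL))
v = √(2 × 2.77×10^6 / (0.658 × 259 × 1.1)) = √29550 = 172 m/s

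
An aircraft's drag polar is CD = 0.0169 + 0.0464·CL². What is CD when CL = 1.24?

CD = 0.0169 + 0.0464 × 1.24² = 0.0169 + 0.07134 = 0.0882

CD = 0.0882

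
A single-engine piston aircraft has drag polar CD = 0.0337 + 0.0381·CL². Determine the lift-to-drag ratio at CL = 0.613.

L/D = 12.8

CD = 0.0337 + 0.0381 × 0.613² = 0.04802
L/D = CL/CD = 0.613 / 0.04802 = 12.8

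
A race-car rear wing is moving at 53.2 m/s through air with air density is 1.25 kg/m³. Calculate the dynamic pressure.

q = ½ρv² = ½ × 1.25 × 53.2² = 1770 Pa

q = 1770 Pa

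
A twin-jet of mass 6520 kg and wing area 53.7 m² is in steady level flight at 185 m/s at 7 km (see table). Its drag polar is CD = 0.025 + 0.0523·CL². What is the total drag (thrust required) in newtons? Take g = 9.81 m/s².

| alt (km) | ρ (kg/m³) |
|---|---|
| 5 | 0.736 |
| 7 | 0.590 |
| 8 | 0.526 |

At 7 km, from the table: ρ = 0.590 kg/m³.
Level flight ⇒ L = W = m·g = 6520 × 9.81 = 63961 N.
q = ½ρv² = ½ × 0.59 × 185² = 10100 Pa.
CL = W/(q·S) = 63961 / (10100 × 53.7) = 0.118.
CD = 0.025 + 0.0523 × 0.118² = 0.02573.
D = q·S·CD = 10100 × 53.7 × 0.02573 = 13950 N

D = 13900 N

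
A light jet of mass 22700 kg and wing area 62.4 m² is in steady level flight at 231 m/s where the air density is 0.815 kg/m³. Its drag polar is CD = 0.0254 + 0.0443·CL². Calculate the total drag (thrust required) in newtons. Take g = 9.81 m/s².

In steady level flight, lift balances weight: W = mg = 22700 × 9.81 = 2.2269×10^5 N.
Dynamic pressure q = 0.5 × 0.815 × 231² = 21740 Pa.
Required CL = L/(qS) = 2.2269×10^5/(21740·62.4) = 0.1641.
CD = 0.0254 + 0.0443 × 0.1641² = 0.02659.
D = q·S·CD = 21740 × 62.4 × 0.02659 = 36080 N

D = 36100 N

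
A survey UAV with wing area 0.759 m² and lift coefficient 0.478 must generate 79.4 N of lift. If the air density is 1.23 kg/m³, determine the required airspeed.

v = 18.9 m/s

L = ½ρv²S·CL ⇒ v = √(2L/(ρ·S·CL))
v = √(2 × 79.4 / (1.23 × 0.759 × 0.478)) = √355.9 = 18.9 m/s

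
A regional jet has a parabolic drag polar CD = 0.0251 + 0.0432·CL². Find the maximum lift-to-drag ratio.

(L/D)max = 15.2

For CD = CD0 + K·CL², (L/D)max occurs at CL* = √(CD0/K) and equals 1/(2√(K·CD0)).
(L/D)max = 1/(2√(0.0432 × 0.0251)) = 1/(2 × 0.03293) = 15.2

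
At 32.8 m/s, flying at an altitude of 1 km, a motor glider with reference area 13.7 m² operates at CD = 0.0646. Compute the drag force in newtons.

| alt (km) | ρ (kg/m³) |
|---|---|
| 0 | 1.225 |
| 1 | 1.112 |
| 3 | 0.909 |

D = 529 N

At 1 km, from the table: ρ = 1.112 kg/m³.
Dynamic pressure q = ½ρv² = ½ × 1.112 × 32.8² = 598.2 Pa.
D = q·S·CD = 598.2 × 13.7 × 0.0646 = 529 N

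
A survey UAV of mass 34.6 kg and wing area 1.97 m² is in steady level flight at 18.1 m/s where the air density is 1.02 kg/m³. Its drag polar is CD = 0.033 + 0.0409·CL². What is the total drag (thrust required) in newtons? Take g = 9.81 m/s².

In steady level flight, lift balances weight: W = mg = 34.6 × 9.81 = 339.43 N.
Dynamic pressure q = 0.5 × 1.02 × 18.1² = 167.1 Pa.
CL = W/(q·S) = 339.43 / (167.1 × 1.97) = 1.031.
CD = 0.033 + 0.0409 × 1.031² = 0.07649.
D = q·S·CD = 167.1 × 1.97 × 0.07649 = 25.18 N

D = 25.2 N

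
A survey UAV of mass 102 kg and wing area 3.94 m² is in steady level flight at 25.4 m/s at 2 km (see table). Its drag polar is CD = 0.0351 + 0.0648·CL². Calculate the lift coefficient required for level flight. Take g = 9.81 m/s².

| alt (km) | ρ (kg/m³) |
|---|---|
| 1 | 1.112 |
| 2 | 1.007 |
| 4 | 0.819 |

CL = 0.782

At 2 km, from the table: ρ = 1.007 kg/m³.
Weight W = mg = 102 × 9.81 = 1000.6 N; in level flight L = W.
q = ½ρv² = ½ × 1.007 × 25.4² = 324.8 Pa.
CL = W/(q·S) = 1000.6 / (324.8 × 3.94) = 0.7818.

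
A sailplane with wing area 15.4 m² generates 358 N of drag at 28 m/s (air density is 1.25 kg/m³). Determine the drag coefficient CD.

CD = 0.0474

From D = ½ρv²S·CD, rearranging gives CD = 2D/(ρv²S).
CD = 2 × 358 / (1.25 × 28² × 15.4) = 0.0474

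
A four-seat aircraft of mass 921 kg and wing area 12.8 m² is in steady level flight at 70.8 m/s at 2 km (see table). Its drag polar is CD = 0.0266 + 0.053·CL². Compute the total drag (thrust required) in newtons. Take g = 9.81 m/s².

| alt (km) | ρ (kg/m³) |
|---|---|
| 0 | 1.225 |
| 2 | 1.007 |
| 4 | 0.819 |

At 2 km, from the table: ρ = 1.007 kg/m³.
Weight W = mg = 921 × 9.81 = 9035 N; in level flight L = W.
Dynamic pressure q = 0.5 × 1.007 × 70.8² = 2524 Pa.
CL = W/(q·S) = 9035 / (2524 × 12.8) = 0.2797.
CD = 0.0266 + 0.053 × 0.2797² = 0.03075.
D = q·S·CD = 2524 × 12.8 × 0.03075 = 993.2 N

D = 993 N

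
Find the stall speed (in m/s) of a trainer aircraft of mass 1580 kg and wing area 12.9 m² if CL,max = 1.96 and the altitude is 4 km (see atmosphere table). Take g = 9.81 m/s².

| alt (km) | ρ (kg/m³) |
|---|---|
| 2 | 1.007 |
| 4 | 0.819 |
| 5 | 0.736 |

At 4 km, from the table: ρ = 0.819 kg/m³.
At stall, lift equals weight: L = W = m·g = 1580 × 9.81 = 15500 N.
V_stall = √(2W/(ρ·S·CL,max)) = √(2 × 15500 / (0.819 × 12.9 × 1.96))
V_stall = √1497 = 38.7 m/s

V_stall = 38.7 m/s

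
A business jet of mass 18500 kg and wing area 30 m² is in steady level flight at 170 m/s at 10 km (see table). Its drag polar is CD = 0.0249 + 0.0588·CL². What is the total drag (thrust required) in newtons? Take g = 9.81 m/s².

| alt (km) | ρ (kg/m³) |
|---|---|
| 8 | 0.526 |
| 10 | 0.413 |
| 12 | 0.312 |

D = 15300 N

At 10 km, from the table: ρ = 0.413 kg/m³.
Weight W = mg = 18500 × 9.81 = 1.8148×10^5 N; in level flight L = W.
Dynamic pressure q = 0.5 × 0.413 × 170² = 5968 Pa.
CL = 2W/(ρv²S) = 2×1.8148×10^5/(0.413×170²×30) = 1.014.
CD = 0.0249 + 0.0588 × 1.014² = 0.08532.
D = q·S·CD = 5968 × 30 × 0.08532 = 15280 N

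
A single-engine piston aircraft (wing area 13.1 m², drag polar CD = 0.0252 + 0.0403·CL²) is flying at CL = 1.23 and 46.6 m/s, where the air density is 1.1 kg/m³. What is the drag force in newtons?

CD = 0.0252 + 0.0403 × 1.23² = 0.08617
D = ½ρv²S·CD = ½ × 1.1 × 46.6² × 13.1 × 0.08617 = 1350 N

D = 1350 N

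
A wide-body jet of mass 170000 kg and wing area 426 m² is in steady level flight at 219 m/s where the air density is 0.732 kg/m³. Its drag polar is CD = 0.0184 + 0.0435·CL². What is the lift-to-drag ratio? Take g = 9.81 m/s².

L/D = 10.8

In steady level flight, lift balances weight: W = mg = 170000 × 9.81 = 1.6677×10^6 N.
q = ½ρv² = ½ × 0.732 × 219² = 17550 Pa.
Required CL = L/(qS) = 1.6677×10^6/(17550·426) = 0.223.
CD = 0.0184 + 0.0435 × 0.223² = 0.02056.
L/D = CL/CD = 0.223 / 0.02056 = 10.8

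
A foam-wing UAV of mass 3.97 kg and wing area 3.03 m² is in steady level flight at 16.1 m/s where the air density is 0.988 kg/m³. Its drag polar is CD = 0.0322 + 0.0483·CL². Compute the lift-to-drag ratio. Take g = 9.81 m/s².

Weight W = mg = 3.97 × 9.81 = 38.946 N; in level flight L = W.
q = ½ρv² = ½ × 0.988 × 16.1² = 128 Pa.
Required CL = L/(qS) = 38.946/(128·3.03) = 0.1004.
CD = 0.0322 + 0.0483 × 0.1004² = 0.03269.
L/D = CL/CD = 0.1004 / 0.03269 = 3.07

L/D = 3.07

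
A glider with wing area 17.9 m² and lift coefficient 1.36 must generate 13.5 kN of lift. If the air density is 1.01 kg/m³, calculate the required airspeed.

L = ½ρv²S·CL ⇒ v = √(2L/(ρ·S·CL))
v = √(2 × 13500 / (1.01 × 17.9 × 1.36)) = √1098 = 33.1 m/s

v = 33.1 m/s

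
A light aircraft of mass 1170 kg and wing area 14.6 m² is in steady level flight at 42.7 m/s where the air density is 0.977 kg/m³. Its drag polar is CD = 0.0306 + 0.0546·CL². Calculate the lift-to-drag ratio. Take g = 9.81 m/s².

Level flight ⇒ L = W = m·g = 1170 × 9.81 = 11478 N.
q = ½ρv² = ½ × 0.977 × 42.7² = 890.7 Pa.
Required CL = L/(qS) = 11478/(890.7·14.6) = 0.8826.
CD = 0.0306 + 0.0546 × 0.8826² = 0.07314.
L/D = CL/CD = 0.8826 / 0.07314 = 12.1

L/D = 12.1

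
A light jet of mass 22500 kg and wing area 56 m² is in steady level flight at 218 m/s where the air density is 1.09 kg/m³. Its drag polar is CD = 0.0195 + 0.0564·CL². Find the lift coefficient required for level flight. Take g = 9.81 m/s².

CL = 0.152

Level flight ⇒ L = W = m·g = 22500 × 9.81 = 2.2072×10^5 N.
q = ½ρv² = ½ × 1.09 × 218² = 25900 Pa.
CL = 2W/(ρv²S) = 2×2.2072×10^5/(1.09×218²×56) = 0.1522.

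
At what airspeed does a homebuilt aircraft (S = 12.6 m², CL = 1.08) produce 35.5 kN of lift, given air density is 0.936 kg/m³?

v = 74.7 m/s

L = ½ρv²S·CL ⇒ v = √(2L/(ρ·S·CL))
v = √(2 × 35500 / (0.936 × 12.6 × 1.08)) = √5574 = 74.7 m/s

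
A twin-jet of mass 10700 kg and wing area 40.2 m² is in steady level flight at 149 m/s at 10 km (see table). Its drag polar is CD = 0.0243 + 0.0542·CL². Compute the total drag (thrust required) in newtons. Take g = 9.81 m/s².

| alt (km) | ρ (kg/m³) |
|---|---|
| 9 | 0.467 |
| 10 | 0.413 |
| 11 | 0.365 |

D = 7720 N

At 10 km, from the table: ρ = 0.413 kg/m³.
In steady level flight, lift balances weight: W = mg = 10700 × 9.81 = 1.0497×10^5 N.
Dynamic pressure q = 0.5 × 0.413 × 149² = 4585 Pa.
CL = W/(q·S) = 1.0497×10^5 / (4585 × 40.2) = 0.5696.
CD = 0.0243 + 0.0542 × 0.5696² = 0.04188.
D = q·S·CD = 4585 × 40.2 × 0.04188 = 7719 N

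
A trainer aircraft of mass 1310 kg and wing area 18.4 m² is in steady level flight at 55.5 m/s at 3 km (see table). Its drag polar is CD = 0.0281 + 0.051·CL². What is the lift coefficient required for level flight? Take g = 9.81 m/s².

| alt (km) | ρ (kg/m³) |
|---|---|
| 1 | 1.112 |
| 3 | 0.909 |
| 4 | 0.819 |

At 3 km, from the table: ρ = 0.909 kg/m³.
In steady level flight, lift balances weight: W = mg = 1310 × 9.81 = 12851 N.
q = ½ρv² = ½ × 0.909 × 55.5² = 1400 Pa.
CL = W/(q·S) = 12851 / (1400 × 18.4) = 0.4989.

CL = 0.499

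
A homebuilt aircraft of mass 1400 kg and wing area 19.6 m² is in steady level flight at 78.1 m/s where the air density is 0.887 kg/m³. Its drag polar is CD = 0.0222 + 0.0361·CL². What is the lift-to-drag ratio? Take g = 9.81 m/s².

In steady level flight, lift balances weight: W = mg = 1400 × 9.81 = 13734 N.
q = ½ρv² = ½ × 0.887 × 78.1² = 2705 Pa.
CL = W/(q·S) = 13734 / (2705 × 19.6) = 0.259.
CD = 0.0222 + 0.0361 × 0.259² = 0.02462.
L/D = CL/CD = 0.259 / 0.02462 = 10.5

L/D = 10.5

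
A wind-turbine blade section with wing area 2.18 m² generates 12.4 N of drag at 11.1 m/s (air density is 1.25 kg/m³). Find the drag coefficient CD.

From D = ½ρv²S·CD, rearranging gives CD = 2D/(ρv²S).
CD = 2 × 12.4 / (1.25 × 11.1² × 2.18) = 0.0739

CD = 0.0739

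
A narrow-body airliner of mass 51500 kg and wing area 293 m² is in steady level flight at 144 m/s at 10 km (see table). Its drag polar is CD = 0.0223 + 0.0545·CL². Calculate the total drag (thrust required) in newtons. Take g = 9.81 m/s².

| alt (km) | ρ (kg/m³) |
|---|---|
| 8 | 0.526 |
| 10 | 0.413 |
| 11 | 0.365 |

D = 39100 N

At 10 km, from the table: ρ = 0.413 kg/m³.
Weight W = mg = 51500 × 9.81 = 5.0522×10^5 N; in level flight L = W.
Dynamic pressure q = 0.5 × 0.413 × 144² = 4282 Pa.
Required CL = L/(qS) = 5.0522×10^5/(4282·293) = 0.4027.
CD = 0.0223 + 0.0545 × 0.4027² = 0.03114.
D = q·S·CD = 4282 × 293 × 0.03114 = 39070 N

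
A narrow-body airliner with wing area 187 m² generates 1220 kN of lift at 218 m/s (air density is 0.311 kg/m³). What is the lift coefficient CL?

From L = ½ρv²S·CL, rearranging gives CL = 2L/(ρv²S).
CL = 2 × 1.22×10^6 / (0.311 × 218² × 187) = 0.883

CL = 0.883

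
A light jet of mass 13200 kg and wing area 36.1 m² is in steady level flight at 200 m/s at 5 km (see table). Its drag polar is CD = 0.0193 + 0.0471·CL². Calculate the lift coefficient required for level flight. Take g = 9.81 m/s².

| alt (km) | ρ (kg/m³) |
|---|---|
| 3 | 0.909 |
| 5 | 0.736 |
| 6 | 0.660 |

CL = 0.244

At 5 km, from the table: ρ = 0.736 kg/m³.
Weight W = mg = 13200 × 9.81 = 1.2949×10^5 N; in level flight L = W.
q = ½ρv² = ½ × 0.736 × 200² = 14720 Pa.
Required CL = L/(qS) = 1.2949×10^5/(14720·36.1) = 0.2437.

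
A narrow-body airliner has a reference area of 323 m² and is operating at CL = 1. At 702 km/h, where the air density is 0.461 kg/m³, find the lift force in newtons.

Convert speed: v = 702 km/h ÷ 3.6 = 195 m/s.
Dynamic pressure q = ½ρv² = ½ × 0.461 × 195² = 8765 Pa.
L = q·S·CL = 8765 × 323 × 1 = 2.83×10^6 N ≈ 2830 kN

L = 2.83×10^6 N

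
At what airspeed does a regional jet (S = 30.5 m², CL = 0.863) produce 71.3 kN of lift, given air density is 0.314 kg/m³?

L = ½ρv²S·CL ⇒ v = √(2L/(ρ·S·CL))
v = √(2 × 71300 / (0.314 × 30.5 × 0.863)) = √17250 = 131 m/s

v = 131 m/s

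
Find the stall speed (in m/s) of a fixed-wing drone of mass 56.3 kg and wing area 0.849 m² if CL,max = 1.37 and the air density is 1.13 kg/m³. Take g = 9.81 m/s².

V_stall = 29 m/s

Stall occurs when L = W at CL,max. W = mg = 56.3 × 9.81 = 552.3 N.
V_stall = √(2W/(ρ·S·CL,max)) = √(2 × 552.3 / (1.13 × 0.849 × 1.37))
V_stall = √840.4 = 29 m/s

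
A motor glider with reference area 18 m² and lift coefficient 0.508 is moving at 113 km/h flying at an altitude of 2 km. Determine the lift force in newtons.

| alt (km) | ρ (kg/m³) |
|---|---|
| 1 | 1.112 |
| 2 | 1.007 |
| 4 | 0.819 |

At 2 km, from the table: ρ = 1.007 kg/m³.
Convert speed: v = 113 km/h ÷ 3.6 = 31.39 m/s.
L = ½ρv²S·CL = ½ × 1.007 × 31.39² × 18 × 0.508 = 4540 N

L = 4540 N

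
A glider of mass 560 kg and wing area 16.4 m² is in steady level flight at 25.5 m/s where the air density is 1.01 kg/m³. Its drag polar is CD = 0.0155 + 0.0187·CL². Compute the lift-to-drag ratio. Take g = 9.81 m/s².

In steady level flight, lift balances weight: W = mg = 560 × 9.81 = 5493.6 N.
Dynamic pressure q = 0.5 × 1.01 × 25.5² = 328.4 Pa.
CL = W/(q·S) = 5493.6 / (328.4 × 16.4) = 1.02.
CD = 0.0155 + 0.0187 × 1.02² = 0.03496.
L/D = CL/CD = 1.02 / 0.03496 = 29.2

L/D = 29.2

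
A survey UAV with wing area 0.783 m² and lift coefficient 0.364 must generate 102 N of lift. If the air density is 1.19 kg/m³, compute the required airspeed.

L = ½ρv²S·CL ⇒ v = √(2L/(ρ·S·CL))
v = √(2 × 102 / (1.19 × 0.783 × 0.364)) = √601.5 = 24.5 m/s

v = 24.5 m/s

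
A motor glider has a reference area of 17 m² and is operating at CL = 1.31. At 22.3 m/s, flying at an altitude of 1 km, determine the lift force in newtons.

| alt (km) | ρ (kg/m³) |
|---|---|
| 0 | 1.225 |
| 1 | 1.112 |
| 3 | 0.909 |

L = 6160 N

At 1 km, from the table: ρ = 1.112 kg/m³.
Dynamic pressure q = ½ρv² = ½ × 1.112 × 22.3² = 276.5 Pa.
L = q·S·CL = 276.5 × 17 × 1.31 = 6160 N ≈ 6.16 kN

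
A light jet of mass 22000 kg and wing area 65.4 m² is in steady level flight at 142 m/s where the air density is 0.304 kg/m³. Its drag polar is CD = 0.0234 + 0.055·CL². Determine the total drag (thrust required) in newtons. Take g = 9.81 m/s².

Level flight ⇒ L = W = m·g = 22000 × 9.81 = 2.1582×10^5 N.
Dynamic pressure q = 0.5 × 0.304 × 142² = 3065 Pa.
Required CL = L/(qS) = 2.1582×10^5/(3065·65.4) = 1.077.
CD = 0.0234 + 0.055 × 1.077² = 0.08716.
D = q·S·CD = 3065 × 65.4 × 0.08716 = 17470 N

D = 17500 N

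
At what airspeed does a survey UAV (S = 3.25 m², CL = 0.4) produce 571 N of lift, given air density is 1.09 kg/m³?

v = 28.4 m/s

L = ½ρv²S·CL ⇒ v = √(2L/(ρ·S·CL))
v = √(2 × 571 / (1.09 × 3.25 × 0.4)) = √805.9 = 28.4 m/s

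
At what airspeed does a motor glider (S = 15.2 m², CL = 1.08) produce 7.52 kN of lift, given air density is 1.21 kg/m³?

v = 27.5 m/s

L = ½ρv²S·CL ⇒ v = √(2L/(ρ·S·CL))
v = √(2 × 7520 / (1.21 × 15.2 × 1.08)) = √757.2 = 27.5 m/s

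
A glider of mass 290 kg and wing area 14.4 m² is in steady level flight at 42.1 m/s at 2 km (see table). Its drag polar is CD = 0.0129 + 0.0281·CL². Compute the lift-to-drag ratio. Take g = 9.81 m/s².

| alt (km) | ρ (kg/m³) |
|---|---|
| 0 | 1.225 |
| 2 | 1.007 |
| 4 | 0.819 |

L/D = 15.5

At 2 km, from the table: ρ = 1.007 kg/m³.
In steady level flight, lift balances weight: W = mg = 290 × 9.81 = 2844.9 N.
Dynamic pressure q = 0.5 × 1.007 × 42.1² = 892.4 Pa.
CL = 2W/(ρv²S) = 2×2844.9/(1.007×42.1²×14.4) = 0.2214.
CD = 0.0129 + 0.0281 × 0.2214² = 0.01428.
L/D = CL/CD = 0.2214 / 0.01428 = 15.5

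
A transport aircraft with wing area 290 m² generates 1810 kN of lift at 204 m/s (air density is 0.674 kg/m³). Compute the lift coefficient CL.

From L = ½ρv²S·CL, rearranging gives CL = 2L/(ρv²S).
CL = 2 × 1.81×10^6 / (0.674 × 204² × 290) = 0.445

CL = 0.445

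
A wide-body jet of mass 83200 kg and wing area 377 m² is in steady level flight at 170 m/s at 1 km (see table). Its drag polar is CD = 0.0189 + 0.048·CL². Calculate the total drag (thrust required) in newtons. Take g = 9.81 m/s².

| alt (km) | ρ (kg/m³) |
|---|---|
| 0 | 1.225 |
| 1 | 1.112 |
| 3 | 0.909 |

At 1 km, from the table: ρ = 1.112 kg/m³.
Level flight ⇒ L = W = m·g = 83200 × 9.81 = 8.1619×10^5 N.
q = ½ρv² = ½ × 1.112 × 170² = 16070 Pa.
CL = W/(q·S) = 8.1619×10^5 / (16070 × 377) = 0.1347.
CD = 0.0189 + 0.048 × 0.1347² = 0.01977.
D = q·S·CD = 16070 × 377 × 0.01977 = 1.198×10^5 N

D = 1.2×10^5 N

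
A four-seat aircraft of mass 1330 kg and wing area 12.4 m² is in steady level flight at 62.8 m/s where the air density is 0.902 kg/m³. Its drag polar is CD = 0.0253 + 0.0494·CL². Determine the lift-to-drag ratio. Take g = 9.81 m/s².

Weight W = mg = 1330 × 9.81 = 13047 N; in level flight L = W.
Dynamic pressure q = 0.5 × 0.902 × 62.8² = 1779 Pa.
Required CL = L/(qS) = 13047/(1779·12.4) = 0.5916.
CD = 0.0253 + 0.0494 × 0.5916² = 0.04259.
L/D = CL/CD = 0.5916 / 0.04259 = 13.9

L/D = 13.9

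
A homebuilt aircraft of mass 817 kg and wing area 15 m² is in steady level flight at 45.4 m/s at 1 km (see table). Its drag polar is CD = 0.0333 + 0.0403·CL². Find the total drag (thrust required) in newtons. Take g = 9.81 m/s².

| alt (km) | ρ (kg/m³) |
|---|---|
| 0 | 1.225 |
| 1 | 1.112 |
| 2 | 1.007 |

At 1 km, from the table: ρ = 1.112 kg/m³.
Weight W = mg = 817 × 9.81 = 8014.8 N; in level flight L = W.
Dynamic pressure q = 0.5 × 1.112 × 45.4² = 1146 Pa.
CL = W/(q·S) = 8014.8 / (1146 × 15) = 0.4662.
CD = 0.0333 + 0.0403 × 0.4662² = 0.04206.
D = q·S·CD = 1146 × 15 × 0.04206 = 723 N

D = 723 N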